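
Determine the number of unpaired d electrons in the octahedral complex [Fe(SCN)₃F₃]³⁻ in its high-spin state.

Ligand charges: 3×(-1) from SCN⁻ and 3×(-1) from F⁻ sum to -6; with overall charge -3, Fe is +3.
Fe is in group 8, so Fe³⁺ is d⁵ (8 − 3 = 5).
Configuration: t2g^3 e_g^2, giving 5 unpaired electrons.

5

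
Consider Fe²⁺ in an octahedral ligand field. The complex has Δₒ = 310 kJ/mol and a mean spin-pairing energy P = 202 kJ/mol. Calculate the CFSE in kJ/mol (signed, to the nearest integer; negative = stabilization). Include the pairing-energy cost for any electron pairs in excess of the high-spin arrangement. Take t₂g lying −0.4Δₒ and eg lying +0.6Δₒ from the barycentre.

-340

Fe²⁺: group 8, so d-count = 8 − 2 = 6.
Δₒ > P, so pairing is preferred: the ground state is low-spin.
Configuration: t₂g⁶ eg⁰.
Orbital CFSE = -2.4Δₒ = -2.4 × 310 = -744 kJ/mol.
Excess pairs vs high-spin: 3 − 1 = 2; pairing cost = +404 kJ/mol.
Net CFSE = -744 + 404 = -340 kJ/mol.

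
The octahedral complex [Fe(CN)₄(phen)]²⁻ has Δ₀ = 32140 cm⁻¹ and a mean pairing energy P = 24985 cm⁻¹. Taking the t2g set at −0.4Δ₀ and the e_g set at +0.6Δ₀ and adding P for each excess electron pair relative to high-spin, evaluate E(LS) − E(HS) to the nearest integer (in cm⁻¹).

Ligand charges: 4×(-1) from CN⁻ and 1×(+0) from phen sum to -4; with overall charge -2, Fe is +2.
Group 8 minus oxidation state +2 gives a d⁶ configuration for Fe²⁺.
High-spin d⁶ fills as t2g^4 e_g^2 with CFSE 4(−0.4) + 2(+0.6) = -0.4Δ₀ = -12856 cm⁻¹.
For low-spin the configuration is t2g^6 e_g^0: orbital energy -2.4 × 32140 = -77136 cm⁻¹, and 2 additional pairs relative to high-spin add 49970 cm⁻¹, giving -27166 cm⁻¹.
Thus E(LS) − E(HS) = -14310 cm⁻¹.

-14310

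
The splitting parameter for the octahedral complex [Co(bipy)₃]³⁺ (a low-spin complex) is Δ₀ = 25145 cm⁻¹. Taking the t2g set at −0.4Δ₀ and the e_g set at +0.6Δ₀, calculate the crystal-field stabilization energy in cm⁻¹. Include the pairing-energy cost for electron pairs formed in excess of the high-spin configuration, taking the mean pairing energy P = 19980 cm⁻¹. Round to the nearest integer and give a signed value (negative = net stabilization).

bipy is neutral, so the +3 overall charge sits on Co: oxidation state +3.
Co³⁺: group 9, so d-count = 9 − 3 = 6.
The d⁶ electrons fill as t2g^6 e_g^0.
CFSE(orbital) = 6×(-0.4Δ₀) + 0×(0.6Δ₀) = -2.4Δ₀; with Δ₀ = 25145 cm⁻¹ that is -60348 cm⁻¹.
High-spin d⁶ would be t2g^4 e_g^2 with 1 pair; low-spin has 3, so 2 excess pairs cost +2P = +39960 cm⁻¹.
Net CFSE = -60348 + 39960 = -20388 cm⁻¹.

-20388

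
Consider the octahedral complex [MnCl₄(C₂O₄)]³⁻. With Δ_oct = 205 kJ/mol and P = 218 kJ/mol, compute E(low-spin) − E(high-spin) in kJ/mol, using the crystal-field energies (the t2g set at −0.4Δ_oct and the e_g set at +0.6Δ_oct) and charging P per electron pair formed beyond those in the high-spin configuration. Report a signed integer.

Ligand charges: 4×(-1) from Cl⁻ and 1×(-2) from C₂O₄²⁻ sum to -6; with overall charge -3, Mn is +3.
Mn³⁺: group 7, so d-count = 7 − 3 = 4.
High-spin d⁴ fills as t2g^3 e_g^1 with CFSE 3(−0.4) + 1(+0.6) = -0.6Δ_oct = -123 kJ/mol.
Low-spin: t2g^4 e_g^0, orbital CFSE = -1.6Δ_oct = -328 kJ/mol; plus 1 excess pair × P = +218 kJ/mol; total -110 kJ/mol.
The difference is -110 − (-123) = 13 kJ/mol, so high-spin lies lower.

13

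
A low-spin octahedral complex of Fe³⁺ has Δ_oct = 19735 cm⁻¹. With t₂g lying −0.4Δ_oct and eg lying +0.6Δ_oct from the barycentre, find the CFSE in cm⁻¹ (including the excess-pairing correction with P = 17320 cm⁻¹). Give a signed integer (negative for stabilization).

-4830

Group 8 minus oxidation state +3 gives a d⁵ configuration for Fe³⁺.
Electron filling gives t₂g⁵ eg⁰.
The orbital stabilization is -2.0Δ_oct = -2.0 × 19735 = -39470 cm⁻¹.
High-spin d⁵ would be t₂g³ eg² with 0 pairs; low-spin has 2, so 2 excess pairs cost +2P = +34640 cm⁻¹.
Combining: -39470 + 34640 = -4830 cm⁻¹.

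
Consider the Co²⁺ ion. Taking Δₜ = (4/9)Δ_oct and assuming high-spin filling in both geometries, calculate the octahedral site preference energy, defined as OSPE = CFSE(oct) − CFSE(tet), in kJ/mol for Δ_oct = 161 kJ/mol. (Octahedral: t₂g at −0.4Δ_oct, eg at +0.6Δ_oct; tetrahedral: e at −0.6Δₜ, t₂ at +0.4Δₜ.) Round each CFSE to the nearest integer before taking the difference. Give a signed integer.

Group 9 minus oxidation state +2 gives a d⁷ configuration for Co²⁺.
In an octahedral site d⁷ (HS) is t₂g⁵ eg², giving CFSE(oct) = -0.8Δ_oct = -129 kJ/mol.
Tetrahedral e⁴ t₂³ gives -1.2Δₜ = -1.2 × (4/9) × 161 = -86 kJ/mol.
OSPE = -129 − (-86) = -43 kJ/mol.

-43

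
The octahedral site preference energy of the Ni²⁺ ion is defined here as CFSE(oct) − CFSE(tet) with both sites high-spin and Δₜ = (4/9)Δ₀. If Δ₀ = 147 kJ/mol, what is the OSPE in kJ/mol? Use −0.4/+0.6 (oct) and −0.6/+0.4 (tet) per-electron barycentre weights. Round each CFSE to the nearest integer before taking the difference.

-124

Group 10 minus oxidation state +2 gives a d⁸ configuration for Ni²⁺.
Octahedral high-spin t2g^6 e_g^2: CFSE = -1.2 × 147 = -176 kJ/mol.
Tetrahedral e^4 t2^4 gives -0.8Δₜ = -0.8 × (4/9) × 147 = -52 kJ/mol.
OSPE = -176 − (-52) = -124 kJ/mol.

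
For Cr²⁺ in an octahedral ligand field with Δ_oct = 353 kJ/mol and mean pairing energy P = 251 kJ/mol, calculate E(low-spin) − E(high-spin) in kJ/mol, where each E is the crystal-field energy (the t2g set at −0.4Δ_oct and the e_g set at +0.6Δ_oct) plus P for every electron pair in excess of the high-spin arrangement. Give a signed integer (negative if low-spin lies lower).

-102

Group 6 minus oxidation state +2 gives a d⁴ configuration for Cr²⁺.
High-spin d⁴ fills as t2g^3 e_g^1 with CFSE 3(−0.4) + 1(+0.6) = -0.6Δ_oct = -212 kJ/mol.
Low-spin: t2g^4 e_g^0, orbital CFSE = -1.6Δ_oct = -565 kJ/mol; plus 1 excess pair × P = +251 kJ/mol; total -314 kJ/mol.
E(LS) − E(HS) = -314 − (-212) = -102 kJ/mol.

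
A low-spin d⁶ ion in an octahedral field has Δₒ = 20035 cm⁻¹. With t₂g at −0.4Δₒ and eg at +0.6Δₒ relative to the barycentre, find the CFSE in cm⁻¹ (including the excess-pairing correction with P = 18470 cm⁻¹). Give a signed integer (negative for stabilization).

The d⁶ electrons fill as t₂g⁶ eg⁰.
Orbital CFSE = 6(-0.4) + 0(0.6) = -2.4Δₒ = -2.4 × 20035 = -48084 cm⁻¹.
Relative to high-spin t₂g⁴ eg² (1 paired), the low-spin configuration has 2 additional pairs, contributing +2 × 18470 = +36940 cm⁻¹.
Net CFSE = -48084 + 36940 = -11144 cm⁻¹.

-11144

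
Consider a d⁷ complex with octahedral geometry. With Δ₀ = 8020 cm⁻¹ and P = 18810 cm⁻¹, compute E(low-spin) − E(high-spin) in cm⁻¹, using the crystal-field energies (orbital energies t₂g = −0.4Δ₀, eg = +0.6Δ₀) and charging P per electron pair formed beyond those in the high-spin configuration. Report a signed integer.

High-spin: t₂g⁵ eg², CFSE = -0.8Δ₀ = -6416 cm⁻¹.
Low-spin: t₂g⁶ eg¹, orbital CFSE = -1.8Δ₀ = -14436 cm⁻¹; plus 1 excess pair × P = +18810 cm⁻¹; total 4374 cm⁻¹.
The difference is 4374 − (-6416) = 10790 cm⁻¹, so high-spin lies lower.

10790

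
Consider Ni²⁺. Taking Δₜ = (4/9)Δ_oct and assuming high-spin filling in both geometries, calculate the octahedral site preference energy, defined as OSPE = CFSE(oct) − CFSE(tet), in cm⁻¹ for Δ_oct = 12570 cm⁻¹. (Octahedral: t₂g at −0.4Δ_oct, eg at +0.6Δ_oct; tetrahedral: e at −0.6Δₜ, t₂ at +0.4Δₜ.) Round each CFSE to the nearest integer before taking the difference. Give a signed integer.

-10615

Ni sits in group 10; removing 2 electrons leaves Ni²⁺ with 10 − 2 = 8 d electrons.
Octahedral high-spin t2g^6 e_g^2: CFSE = -1.2 × 12570 = -15084 cm⁻¹.
In a tetrahedral site the filling is e^4 t2^4: CFSE(tet) = -0.8Δₜ = -0.8 × (4/9)(12570) = -4469 cm⁻¹.
OSPE = CFSE(oct) − CFSE(tet) = -15084 − (-4469) = -10615 cm⁻¹.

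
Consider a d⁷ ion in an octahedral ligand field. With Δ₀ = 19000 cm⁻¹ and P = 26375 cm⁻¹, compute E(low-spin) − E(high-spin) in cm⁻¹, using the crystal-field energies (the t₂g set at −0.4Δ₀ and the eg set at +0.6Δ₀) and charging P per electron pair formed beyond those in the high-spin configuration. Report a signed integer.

High-spin d⁷ fills as t₂g⁵ eg² with CFSE 5(−0.4) + 2(+0.6) = -0.8Δ₀ = -15200 cm⁻¹.
Low-spin: t₂g⁶ eg¹, orbital CFSE = -1.8Δ₀ = -34200 cm⁻¹; plus 1 excess pair × P = +26375 cm⁻¹; total -7825 cm⁻¹.
Thus E(LS) − E(HS) = 7375 cm⁻¹.

7375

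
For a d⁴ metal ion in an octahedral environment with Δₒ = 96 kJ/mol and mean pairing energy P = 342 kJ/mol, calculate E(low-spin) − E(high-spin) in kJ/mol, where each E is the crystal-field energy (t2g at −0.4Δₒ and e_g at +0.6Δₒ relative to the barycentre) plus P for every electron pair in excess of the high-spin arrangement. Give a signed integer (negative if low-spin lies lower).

246

In the high-spin limit (t2g^3 e_g^1) the orbital term is -0.6Δₒ = -58 kJ/mol, with no excess pairing.
Low-spin: t2g^4 e_g^0, orbital CFSE = -1.6Δₒ = -154 kJ/mol; plus 1 excess pair × P = +342 kJ/mol; total 188 kJ/mol.
The difference is 188 − (-58) = 246 kJ/mol, so high-spin lies lower.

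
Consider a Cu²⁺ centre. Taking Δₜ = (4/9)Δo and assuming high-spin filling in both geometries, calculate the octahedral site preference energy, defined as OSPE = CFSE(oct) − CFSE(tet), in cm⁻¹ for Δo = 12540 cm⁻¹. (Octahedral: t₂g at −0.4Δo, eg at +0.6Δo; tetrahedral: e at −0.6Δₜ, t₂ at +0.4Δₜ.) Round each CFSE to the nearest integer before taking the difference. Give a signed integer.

-5295

Cu²⁺: group 11, so d-count = 11 − 2 = 9.
In an octahedral site d⁹ (HS) is t₂g⁶ eg³, giving CFSE(oct) = -0.6Δo = -7524 cm⁻¹.
Tetrahedral: e⁴ t₂⁵, CFSE = 4(−0.6) + 5(+0.4) = -0.4Δₜ = -0.4 × (4/9) × 12540 = -2229 cm⁻¹.
OSPE = -7524 − (-2229) = -5295 cm⁻¹.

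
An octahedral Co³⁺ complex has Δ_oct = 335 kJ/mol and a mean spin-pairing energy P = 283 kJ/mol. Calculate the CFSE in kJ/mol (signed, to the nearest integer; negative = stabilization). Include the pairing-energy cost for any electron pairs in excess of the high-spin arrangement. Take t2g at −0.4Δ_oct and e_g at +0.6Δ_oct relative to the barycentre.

Group 9 minus oxidation state +3 gives a d⁶ configuration for Co³⁺.
Δ_oct > P, so pairing is preferred: the ground state is low-spin.
Filling d⁶ accordingly: t2g^6 e_g^0.
Orbital CFSE = -2.4Δ_oct = -2.4 × 335 = -804 kJ/mol.
Excess pairs vs high-spin: 3 − 1 = 2; pairing cost = +566 kJ/mol.
Net CFSE = -804 + 566 = -238 kJ/mol.

-238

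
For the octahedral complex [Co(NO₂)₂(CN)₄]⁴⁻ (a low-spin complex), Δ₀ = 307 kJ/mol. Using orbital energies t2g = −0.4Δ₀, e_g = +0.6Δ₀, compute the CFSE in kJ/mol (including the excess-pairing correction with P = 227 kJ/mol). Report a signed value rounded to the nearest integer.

-326

Ligand charges: 2×(-1) from NO₂⁻ and 4×(-1) from CN⁻ sum to -6; with overall charge -4, Co is +2.
Co is in group 9, so Co²⁺ is d⁷ (9 − 2 = 7).
Configuration: t2g^6 e_g^1.
The orbital stabilization is -1.8Δ₀ = -1.8 × 307 = -553 kJ/mol.
High-spin d⁷ would be t2g^5 e_g^2 with 2 pairs; low-spin has 3, so 1 excess pair costs +1P = +227 kJ/mol.
Net CFSE = -553 + 227 = -326 kJ/mol.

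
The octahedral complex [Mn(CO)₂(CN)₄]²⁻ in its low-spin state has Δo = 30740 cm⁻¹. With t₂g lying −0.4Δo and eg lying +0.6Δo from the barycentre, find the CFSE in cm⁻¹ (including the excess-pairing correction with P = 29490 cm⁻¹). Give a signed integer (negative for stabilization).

Ligand charges: 2×(+0) from CO and 4×(-1) from CN⁻ sum to -4; with overall charge -2, Mn is +2.
Mn sits in group 7; removing 2 electrons leaves Mn²⁺ with 7 − 2 = 5 d electrons.
Configuration: t₂g⁵ eg⁰.
Orbital CFSE = 5(-0.4) + 0(0.6) = -2.0Δo = -2.0 × 30740 = -61480 cm⁻¹.
Pairing penalty: 2 pairs vs 0 in the high-spin reference → 2 extra × P = 58980 cm⁻¹.
Net CFSE = -61480 + 58980 = -2500 cm⁻¹.

-2500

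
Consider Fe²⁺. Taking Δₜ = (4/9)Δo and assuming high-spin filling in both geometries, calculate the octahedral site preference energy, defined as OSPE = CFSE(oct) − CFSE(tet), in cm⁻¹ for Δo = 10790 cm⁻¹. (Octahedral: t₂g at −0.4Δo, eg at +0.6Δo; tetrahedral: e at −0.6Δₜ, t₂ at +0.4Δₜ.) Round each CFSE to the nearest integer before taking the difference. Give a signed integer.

-1439

Fe sits in group 8; removing 2 electrons leaves Fe²⁺ with 8 − 2 = 6 d electrons.
Octahedral (high-spin): t₂g⁴ eg², CFSE = 4(−0.4) + 2(+0.6) = -0.4Δo = -0.4 × 10790 = -4316 cm⁻¹.
Tetrahedral e³ t₂³ gives -0.6Δₜ = -0.6 × (4/9) × 10790 = -2877 cm⁻¹.
OSPE = -4316 − (-2877) = -1439 cm⁻¹.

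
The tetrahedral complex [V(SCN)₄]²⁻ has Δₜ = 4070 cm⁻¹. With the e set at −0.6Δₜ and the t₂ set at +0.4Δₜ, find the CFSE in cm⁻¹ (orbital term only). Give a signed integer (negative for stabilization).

-3256

Each SCN⁻ contributes -1; 4 × (-1) = -4. With overall charge -2, V is in the +2 oxidation state.
V sits in group 5; removing 2 electrons leaves V²⁺ with 5 − 2 = 3 d electrons.
With tetrahedral geometry the complex is necessarily high-spin.
Configuration: e² t₂¹.
The orbital stabilization is -0.8Δₜ = -0.8 × 4070 = -3256 cm⁻¹.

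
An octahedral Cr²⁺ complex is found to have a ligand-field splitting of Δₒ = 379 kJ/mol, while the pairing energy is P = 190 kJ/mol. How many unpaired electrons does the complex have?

2

Cr is in group 6, so Cr²⁺ is d⁴ (6 − 2 = 4).
With Δₒ > P the complex is low-spin.
That gives t₂g⁴ eg⁰.
Unpaired electrons: 2.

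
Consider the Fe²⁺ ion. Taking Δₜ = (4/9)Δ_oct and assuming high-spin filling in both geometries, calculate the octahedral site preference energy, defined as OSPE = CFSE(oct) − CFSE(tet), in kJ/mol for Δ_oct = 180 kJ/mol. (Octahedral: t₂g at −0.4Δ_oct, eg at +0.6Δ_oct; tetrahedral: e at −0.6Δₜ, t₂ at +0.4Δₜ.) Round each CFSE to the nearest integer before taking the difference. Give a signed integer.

-24

Fe sits in group 8; removing 2 electrons leaves Fe²⁺ with 8 − 2 = 6 d electrons.
In an octahedral site d⁶ (HS) is t₂g⁴ eg², giving CFSE(oct) = -0.4Δ_oct = -72 kJ/mol.
Tetrahedral: e³ t₂³, CFSE = 3(−0.6) + 3(+0.4) = -0.6Δₜ = -0.6 × (4/9) × 180 = -48 kJ/mol.
OSPE = -72 − (-48) = -24 kJ/mol.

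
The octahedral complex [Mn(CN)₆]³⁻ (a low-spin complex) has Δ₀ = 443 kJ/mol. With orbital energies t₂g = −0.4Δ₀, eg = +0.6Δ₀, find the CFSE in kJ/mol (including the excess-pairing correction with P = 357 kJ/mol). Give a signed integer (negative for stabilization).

-352

Each CN⁻ contributes -1; 6 × (-1) = -6. With overall charge -3, Mn is in the +3 oxidation state.
Group 7 minus oxidation state +3 gives a d⁴ configuration for Mn³⁺.
The d⁴ electrons fill as t₂g⁴ eg⁰.
The orbital stabilization is -1.6Δ₀ = -1.6 × 443 = -709 kJ/mol.
Pairing penalty: 1 pair vs 0 in the high-spin reference → 1 extra × P = 357 kJ/mol.
Combining: -709 + 357 = -352 kJ/mol.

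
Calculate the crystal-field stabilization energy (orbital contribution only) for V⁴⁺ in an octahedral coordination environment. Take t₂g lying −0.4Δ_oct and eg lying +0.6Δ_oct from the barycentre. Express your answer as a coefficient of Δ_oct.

-0.4 Δ_oct

V⁴⁺: group 5, so d-count = 5 − 4 = 1.
Configuration: t₂g¹ eg⁰.
CFSE = 1(-0.4Δ_oct) + 0(0.6Δ_oct) = -0.4Δ_oct + 0.0Δ_oct = -0.4Δ_oct.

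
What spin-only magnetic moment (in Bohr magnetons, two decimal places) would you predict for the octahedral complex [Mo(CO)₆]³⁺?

CO is neutral, so the +3 overall charge sits on Mo: oxidation state +3.
Mo³⁺: group 6, so d-count = 6 − 3 = 3.
Configuration: t₂g³ eg⁰ → 3 unpaired electrons.
μ(spin-only) = √[3(3+2)] = √15 ≈ 3.87 Bohr magnetons.

3.87 Bohr magnetons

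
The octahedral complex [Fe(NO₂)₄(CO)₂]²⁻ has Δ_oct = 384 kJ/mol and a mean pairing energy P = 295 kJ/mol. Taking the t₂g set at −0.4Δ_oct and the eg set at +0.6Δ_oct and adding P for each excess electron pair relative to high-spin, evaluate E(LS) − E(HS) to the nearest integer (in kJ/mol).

-178

Ligand charges: 4×(-1) from NO₂⁻ and 2×(+0) from CO sum to -4; with overall charge -2, Fe is +2.
Fe²⁺: group 8, so d-count = 8 − 2 = 6.
High-spin d⁶ fills as t₂g⁴ eg² with CFSE 4(−0.4) + 2(+0.6) = -0.4Δ_oct = -154 kJ/mol.
For low-spin the configuration is t₂g⁶ eg⁰: orbital energy -2.4 × 384 = -922 kJ/mol, and 2 additional pairs relative to high-spin add 590 kJ/mol, giving -332 kJ/mol.
Thus E(LS) − E(HS) = -178 kJ/mol.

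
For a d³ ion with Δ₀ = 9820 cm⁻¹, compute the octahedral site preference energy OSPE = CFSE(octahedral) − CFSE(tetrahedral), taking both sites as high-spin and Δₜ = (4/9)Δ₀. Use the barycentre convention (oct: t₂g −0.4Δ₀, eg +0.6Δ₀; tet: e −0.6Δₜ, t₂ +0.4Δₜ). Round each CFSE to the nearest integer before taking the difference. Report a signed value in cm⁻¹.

-8292

Octahedral high-spin t₂g³ eg⁰: CFSE = -1.2 × 9820 = -11784 cm⁻¹.
Tetrahedral e² t₂¹ gives -0.8Δₜ = -0.8 × (4/9) × 9820 = -3492 cm⁻¹.
OSPE = CFSE(oct) − CFSE(tet) = -11784 − (-3492) = -8292 cm⁻¹.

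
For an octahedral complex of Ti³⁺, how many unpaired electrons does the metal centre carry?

Ti is in group 4, so Ti³⁺ is d¹ (4 − 3 = 1).
For octahedral d¹ the high- and low-spin configurations coincide.
Configuration: t₂g¹ eg⁰, giving 1 unpaired electron.

1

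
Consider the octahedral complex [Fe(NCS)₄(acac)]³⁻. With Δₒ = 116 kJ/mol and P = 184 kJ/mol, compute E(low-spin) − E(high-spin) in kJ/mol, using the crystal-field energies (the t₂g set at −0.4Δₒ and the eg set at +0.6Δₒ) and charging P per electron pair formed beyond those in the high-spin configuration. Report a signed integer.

136

Ligand charges: 4×(-1) from NCS⁻ and 1×(-1) from acac⁻ sum to -5; with overall charge -3, Fe is +2.
Fe sits in group 8; removing 2 electrons leaves Fe²⁺ with 8 − 2 = 6 d electrons.
In the high-spin limit (t₂g⁴ eg²) the orbital term is -0.4Δₒ = -46 kJ/mol, with no excess pairing.
Low-spin t₂g⁶ eg⁰ gives -2.4Δₒ = -278 kJ/mol, but forming 2 extra pairs costs 2P = 368 kJ/mol, so E(LS) = -278 + 368 = 90 kJ/mol.
Thus E(LS) − E(HS) = 136 kJ/mol.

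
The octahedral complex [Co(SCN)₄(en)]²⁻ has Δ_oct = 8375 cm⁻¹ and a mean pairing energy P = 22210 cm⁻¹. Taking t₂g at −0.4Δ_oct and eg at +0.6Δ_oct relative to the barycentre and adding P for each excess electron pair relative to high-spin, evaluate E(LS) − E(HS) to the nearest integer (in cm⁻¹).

Ligand charges: 4×(-1) from SCN⁻ and 1×(+0) from en sum to -4; with overall charge -2, Co is +2.
Group 9 minus oxidation state +2 gives a d⁷ configuration for Co²⁺.
High-spin: t₂g⁵ eg², CFSE = -0.8Δ_oct = -6700 cm⁻¹.
Low-spin: t₂g⁶ eg¹, orbital CFSE = -1.8Δ_oct = -15075 cm⁻¹; plus 1 excess pair × P = +22210 cm⁻¹; total 7135 cm⁻¹.
Thus E(LS) − E(HS) = 13835 cm⁻¹.

13835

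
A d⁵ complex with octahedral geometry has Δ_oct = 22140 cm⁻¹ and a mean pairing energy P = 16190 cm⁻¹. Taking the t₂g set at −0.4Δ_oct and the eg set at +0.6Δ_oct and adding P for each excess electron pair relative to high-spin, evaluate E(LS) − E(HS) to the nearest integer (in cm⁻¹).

In the high-spin limit (t₂g³ eg²) the orbital term is 0.0Δ_oct = 0 cm⁻¹, with no excess pairing.
Low-spin: t₂g⁵ eg⁰, orbital CFSE = -2.0Δ_oct = -44280 cm⁻¹; plus 2 excess pairs × P = +32380 cm⁻¹; total -11900 cm⁻¹.
Thus E(LS) − E(HS) = -11900 cm⁻¹.

-11900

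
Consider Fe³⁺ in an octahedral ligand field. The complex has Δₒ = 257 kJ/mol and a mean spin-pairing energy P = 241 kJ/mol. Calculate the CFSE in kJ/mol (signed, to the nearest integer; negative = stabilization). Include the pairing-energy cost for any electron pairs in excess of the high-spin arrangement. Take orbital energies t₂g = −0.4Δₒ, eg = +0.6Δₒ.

-32

Fe sits in group 8; removing 3 electrons leaves Fe³⁺ with 8 − 3 = 5 d electrons.
Here Δₒ > P (257 > 241), so the low-spin state is favoured.
Filling d⁵ accordingly: t₂g⁵ eg⁰.
Orbital CFSE = -2.0Δₒ = -2.0 × 257 = -514 kJ/mol.
Excess pairs vs high-spin: 2 − 0 = 2; pairing cost = +482 kJ/mol.
Net CFSE = -514 + 482 = -32 kJ/mol.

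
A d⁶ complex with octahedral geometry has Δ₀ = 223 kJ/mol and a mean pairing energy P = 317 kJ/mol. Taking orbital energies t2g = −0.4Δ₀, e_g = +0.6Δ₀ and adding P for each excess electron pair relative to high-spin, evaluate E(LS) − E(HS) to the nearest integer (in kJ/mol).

In the high-spin limit (t2g^4 e_g^2) the orbital term is -0.4Δ₀ = -89 kJ/mol, with no excess pairing.
Low-spin t2g^6 e_g^0 gives -2.4Δ₀ = -535 kJ/mol, but forming 2 extra pairs costs 2P = 634 kJ/mol, so E(LS) = -535 + 634 = 99 kJ/mol.
E(LS) − E(HS) = 99 − (-89) = 188 kJ/mol.

188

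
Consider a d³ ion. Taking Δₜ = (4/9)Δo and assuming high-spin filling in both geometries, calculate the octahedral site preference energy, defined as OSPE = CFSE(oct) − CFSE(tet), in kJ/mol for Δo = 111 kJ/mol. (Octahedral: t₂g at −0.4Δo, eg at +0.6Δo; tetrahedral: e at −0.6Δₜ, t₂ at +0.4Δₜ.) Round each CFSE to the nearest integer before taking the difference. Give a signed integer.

Octahedral high-spin t2g^3 e_g^0: CFSE = -1.2 × 111 = -133 kJ/mol.
In a tetrahedral site the filling is e^2 t2^1: CFSE(tet) = -0.8Δₜ = -0.8 × (4/9)(111) = -39 kJ/mol.
OSPE = -133 − (-39) = -94 kJ/mol.

-94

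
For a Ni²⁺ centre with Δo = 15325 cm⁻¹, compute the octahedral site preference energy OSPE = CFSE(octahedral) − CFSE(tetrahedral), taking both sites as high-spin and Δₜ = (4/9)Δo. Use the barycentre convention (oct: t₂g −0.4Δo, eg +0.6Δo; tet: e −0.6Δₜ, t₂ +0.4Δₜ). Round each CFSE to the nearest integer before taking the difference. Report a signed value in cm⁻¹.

Ni²⁺: group 10, so d-count = 10 − 2 = 8.
In an octahedral site d⁸ (HS) is t₂g⁶ eg², giving CFSE(oct) = -1.2Δo = -18390 cm⁻¹.
In a tetrahedral site the filling is e⁴ t₂⁴: CFSE(tet) = -0.8Δₜ = -0.8 × (4/9)(15325) = -5449 cm⁻¹.
OSPE = CFSE(oct) − CFSE(tet) = -18390 − (-5449) = -12941 cm⁻¹.

-12941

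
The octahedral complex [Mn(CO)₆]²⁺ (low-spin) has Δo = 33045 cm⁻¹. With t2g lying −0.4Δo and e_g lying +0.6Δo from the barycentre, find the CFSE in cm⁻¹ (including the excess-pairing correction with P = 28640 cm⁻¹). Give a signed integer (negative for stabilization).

-8810

CO is neutral, so the +2 overall charge sits on Mn: oxidation state +2.
Group 7 minus oxidation state +2 gives a d⁵ configuration for Mn²⁺.
Electron filling gives t2g^5 e_g^0.
Orbital CFSE = 5(-0.4) + 0(0.6) = -2.0Δo = -2.0 × 33045 = -66090 cm⁻¹.
Relative to high-spin t2g^3 e_g^2 (0 paired), the low-spin configuration has 2 additional pairs, contributing +2 × 28640 = +57280 cm⁻¹.
Overall CFSE = -66090 + 57280 = -8810 cm⁻¹.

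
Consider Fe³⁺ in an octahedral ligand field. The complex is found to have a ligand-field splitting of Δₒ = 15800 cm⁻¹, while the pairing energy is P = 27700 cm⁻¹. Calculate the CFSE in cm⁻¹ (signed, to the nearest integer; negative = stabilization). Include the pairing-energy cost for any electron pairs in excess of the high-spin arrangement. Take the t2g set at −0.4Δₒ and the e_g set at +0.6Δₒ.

0

Fe³⁺: group 8, so d-count = 8 − 3 = 5.
With Δₒ < P the complex is high-spin.
Filling d⁵ accordingly: t2g^3 e_g^2.
Orbital CFSE = 0.0Δₒ = 0.0 × 15800 = 0 cm⁻¹.
High-spin has no excess pairs, so no pairing correction applies.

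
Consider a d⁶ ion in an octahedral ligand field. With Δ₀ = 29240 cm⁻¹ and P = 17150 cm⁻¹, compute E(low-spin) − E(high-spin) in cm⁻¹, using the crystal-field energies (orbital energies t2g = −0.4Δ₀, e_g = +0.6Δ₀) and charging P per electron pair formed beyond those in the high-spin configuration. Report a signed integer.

-24180

High-spin d⁶ fills as t2g^4 e_g^2 with CFSE 4(−0.4) + 2(+0.6) = -0.4Δ₀ = -11696 cm⁻¹.
Low-spin: t2g^6 e_g^0, orbital CFSE = -2.4Δ₀ = -70176 cm⁻¹; plus 2 excess pairs × P = +34300 cm⁻¹; total -35876 cm⁻¹.
The difference is -35876 − (-11696) = -24180 cm⁻¹, so low-spin lies lower.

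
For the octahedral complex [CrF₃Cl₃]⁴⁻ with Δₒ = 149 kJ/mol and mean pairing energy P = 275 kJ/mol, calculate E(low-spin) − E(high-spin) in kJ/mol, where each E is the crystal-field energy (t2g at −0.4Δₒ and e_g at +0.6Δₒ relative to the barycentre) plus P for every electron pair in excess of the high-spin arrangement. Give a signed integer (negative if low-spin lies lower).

126

Ligand charges: 3×(-1) from F⁻ and 3×(-1) from Cl⁻ sum to -6; with overall charge -4, Cr is +2.
Cr²⁺: group 6, so d-count = 6 − 2 = 4.
High-spin: t2g^3 e_g^1, CFSE = -0.6Δₒ = -89 kJ/mol.
For low-spin the configuration is t2g^4 e_g^0: orbital energy -1.6 × 149 = -238 kJ/mol, and 1 additional pair relative to high-spin adds 275 kJ/mol, giving 37 kJ/mol.
Thus E(LS) − E(HS) = 126 kJ/mol.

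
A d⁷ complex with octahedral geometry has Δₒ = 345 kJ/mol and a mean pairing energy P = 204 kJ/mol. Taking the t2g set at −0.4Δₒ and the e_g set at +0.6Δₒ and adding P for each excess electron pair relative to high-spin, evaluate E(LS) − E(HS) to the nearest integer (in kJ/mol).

High-spin: t2g^5 e_g^2, CFSE = -0.8Δₒ = -276 kJ/mol.
Low-spin t2g^6 e_g^1 gives -1.8Δₒ = -621 kJ/mol, but forming 1 extra pair costs 1P = 204 kJ/mol, so E(LS) = -621 + 204 = -417 kJ/mol.
Thus E(LS) − E(HS) = -141 kJ/mol.

-141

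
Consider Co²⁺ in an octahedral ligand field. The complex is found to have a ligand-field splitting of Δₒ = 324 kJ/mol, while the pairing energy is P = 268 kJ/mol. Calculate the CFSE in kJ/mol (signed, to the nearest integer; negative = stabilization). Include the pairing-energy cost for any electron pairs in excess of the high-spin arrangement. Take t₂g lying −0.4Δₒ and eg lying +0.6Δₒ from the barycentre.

-315

Co²⁺: group 9, so d-count = 9 − 2 = 7.
Since Δₒ = 324 kJ/mol > P = 268 kJ/mol, the complex adopts the low-spin configuration.
Configuration: t₂g⁶ eg¹.
Orbital CFSE = -1.8Δₒ = -1.8 × 324 = -583 kJ/mol.
Excess pairs vs high-spin: 3 − 2 = 1; pairing cost = +268 kJ/mol.
Net CFSE = -583 + 268 = -315 kJ/mol.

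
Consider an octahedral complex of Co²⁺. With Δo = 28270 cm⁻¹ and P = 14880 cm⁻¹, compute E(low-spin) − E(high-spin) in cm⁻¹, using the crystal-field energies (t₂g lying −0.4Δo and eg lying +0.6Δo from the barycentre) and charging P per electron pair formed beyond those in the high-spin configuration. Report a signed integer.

Co²⁺: group 9, so d-count = 9 − 2 = 7.
In the high-spin limit (t₂g⁵ eg²) the orbital term is -0.8Δo = -22616 cm⁻¹, with no excess pairing.
Low-spin t₂g⁶ eg¹ gives -1.8Δo = -50886 cm⁻¹, but forming 1 extra pair costs 1P = 14880 cm⁻¹, so E(LS) = -50886 + 14880 = -36006 cm⁻¹.
E(LS) − E(HS) = -36006 − (-22616) = -13390 cm⁻¹.

-13390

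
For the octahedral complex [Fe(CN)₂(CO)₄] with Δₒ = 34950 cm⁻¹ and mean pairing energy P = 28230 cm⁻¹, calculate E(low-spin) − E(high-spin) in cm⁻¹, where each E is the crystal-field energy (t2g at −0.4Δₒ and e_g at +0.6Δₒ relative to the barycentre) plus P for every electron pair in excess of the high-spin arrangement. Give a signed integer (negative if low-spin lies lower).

Ligand charges: 2×(-1) from CN⁻ and 4×(+0) from CO sum to -2; with overall charge +0, Fe is +2.
Fe is in group 8, so Fe²⁺ is d⁶ (8 − 2 = 6).
High-spin: t2g^4 e_g^2, CFSE = -0.4Δₒ = -13980 cm⁻¹.
Low-spin: t2g^6 e_g^0, orbital CFSE = -2.4Δₒ = -83880 cm⁻¹; plus 2 excess pairs × P = +56460 cm⁻¹; total -27420 cm⁻¹.
E(LS) − E(HS) = -27420 − (-13980) = -13440 cm⁻¹.

-13440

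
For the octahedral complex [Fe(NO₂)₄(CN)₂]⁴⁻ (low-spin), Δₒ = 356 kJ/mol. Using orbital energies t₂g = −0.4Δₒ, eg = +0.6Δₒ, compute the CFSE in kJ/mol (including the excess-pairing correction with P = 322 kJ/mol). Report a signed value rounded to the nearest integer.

-210

Ligand charges: 4×(-1) from NO₂⁻ and 2×(-1) from CN⁻ sum to -6; with overall charge -4, Fe is +2.
Group 8 minus oxidation state +2 gives a d⁶ configuration for Fe²⁺.
The d⁶ electrons fill as t₂g⁶ eg⁰.
CFSE(orbital) = 6×(-0.4Δₒ) + 0×(0.6Δₒ) = -2.4Δₒ; with Δₒ = 356 kJ/mol that is -854 kJ/mol.
High-spin d⁶ would be t₂g⁴ eg² with 1 pair; low-spin has 3, so 2 excess pairs cost +2P = +644 kJ/mol.
Overall CFSE = -854 + 644 = -210 kJ/mol.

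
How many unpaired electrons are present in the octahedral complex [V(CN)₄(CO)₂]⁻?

Ligand charges: 4×(-1) from CN⁻ and 2×(+0) from CO sum to -4; with overall charge -1, V is +3.
V is in group 5, so V³⁺ is d² (5 − 3 = 2).
Configuration: t₂g² eg⁰, giving 2 unpaired electrons.

2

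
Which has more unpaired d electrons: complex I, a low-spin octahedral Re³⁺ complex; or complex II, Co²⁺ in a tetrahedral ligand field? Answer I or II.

II

I: Group 7 minus oxidation state +3 gives a d⁴ configuration for Re³⁺; t₂g⁴ eg⁰ → 2 unpaired.
II: Co sits in group 9; removing 2 electrons leaves Co²⁺ with 9 − 2 = 7 d electrons; Tetrahedral fields are weak (Δₜ ≈ 4/9 Δₒ), so electrons fill high-spin; e⁴ t₂³ → 3 unpaired.
So II has more unpaired electrons.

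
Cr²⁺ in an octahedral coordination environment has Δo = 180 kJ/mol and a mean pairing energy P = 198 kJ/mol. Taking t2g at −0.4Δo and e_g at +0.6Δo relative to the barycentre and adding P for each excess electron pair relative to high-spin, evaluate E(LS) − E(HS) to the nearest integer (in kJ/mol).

Cr is in group 6, so Cr²⁺ is d⁴ (6 − 2 = 4).
In the high-spin limit (t2g^3 e_g^1) the orbital term is -0.6Δo = -108 kJ/mol, with no excess pairing.
Low-spin t2g^4 e_g^0 gives -1.6Δo = -288 kJ/mol, but forming 1 extra pair costs 1P = 198 kJ/mol, so E(LS) = -288 + 198 = -90 kJ/mol.
Thus E(LS) − E(HS) = 18 kJ/mol.

18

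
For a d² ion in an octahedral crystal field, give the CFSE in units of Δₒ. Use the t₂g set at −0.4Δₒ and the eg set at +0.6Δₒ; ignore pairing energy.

For octahedral d² the high- and low-spin configurations coincide.
Configuration: t₂g² eg⁰.
CFSE = 2(-0.4Δₒ) + 0(0.6Δₒ) = -0.8Δₒ + 0.0Δₒ = -0.8Δₒ.

-0.8 Δₒ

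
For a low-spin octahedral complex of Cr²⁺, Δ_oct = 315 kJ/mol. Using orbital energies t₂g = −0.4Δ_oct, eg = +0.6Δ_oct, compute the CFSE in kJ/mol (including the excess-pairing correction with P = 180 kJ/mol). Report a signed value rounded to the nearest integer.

Cr²⁺: group 6, so d-count = 6 − 2 = 4.
The d⁴ electrons fill as t₂g⁴ eg⁰.
CFSE(orbital) = 4×(-0.4Δ_oct) + 0×(0.6Δ_oct) = -1.6Δ_oct; with Δ_oct = 315 kJ/mol that is -504 kJ/mol.
Relative to high-spin t₂g³ eg¹ (0 paired), the low-spin configuration has 1 additional pair, contributing +1 × 180 = +180 kJ/mol.
Net CFSE = -504 + 180 = -324 kJ/mol.

-324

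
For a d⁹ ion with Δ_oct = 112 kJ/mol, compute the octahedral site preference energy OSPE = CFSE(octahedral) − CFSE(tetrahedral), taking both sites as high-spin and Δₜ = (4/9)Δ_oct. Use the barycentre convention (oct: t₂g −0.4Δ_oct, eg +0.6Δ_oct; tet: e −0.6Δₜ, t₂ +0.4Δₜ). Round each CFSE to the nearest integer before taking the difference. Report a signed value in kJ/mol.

Octahedral high-spin t₂g⁶ eg³: CFSE = -0.6 × 112 = -67 kJ/mol.
In a tetrahedral site the filling is e⁴ t₂⁵: CFSE(tet) = -0.4Δₜ = -0.4 × (4/9)(112) = -20 kJ/mol.
Subtracting, OSPE = -67 − (-20) = -47 kJ/mol.

-47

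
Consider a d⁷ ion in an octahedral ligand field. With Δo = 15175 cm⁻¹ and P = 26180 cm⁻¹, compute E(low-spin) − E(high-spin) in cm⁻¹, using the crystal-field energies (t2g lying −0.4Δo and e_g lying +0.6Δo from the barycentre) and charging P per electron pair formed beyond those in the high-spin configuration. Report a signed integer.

11005

High-spin d⁷ fills as t2g^5 e_g^2 with CFSE 5(−0.4) + 2(+0.6) = -0.8Δo = -12140 cm⁻¹.
Low-spin t2g^6 e_g^1 gives -1.8Δo = -27315 cm⁻¹, but forming 1 extra pair costs 1P = 26180 cm⁻¹, so E(LS) = -27315 + 26180 = -1135 cm⁻¹.
The difference is -1135 − (-12140) = 11005 cm⁻¹, so high-spin lies lower.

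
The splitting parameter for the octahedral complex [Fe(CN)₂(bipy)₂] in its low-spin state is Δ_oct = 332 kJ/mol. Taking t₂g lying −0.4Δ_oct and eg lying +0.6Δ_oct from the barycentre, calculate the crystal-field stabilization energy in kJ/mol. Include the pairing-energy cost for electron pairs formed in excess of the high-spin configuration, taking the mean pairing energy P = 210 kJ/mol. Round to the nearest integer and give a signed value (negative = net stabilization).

-377

Ligand charges: 2×(-1) from CN⁻ and 2×(+0) from bipy sum to -2; with overall charge +0, Fe is +2.
Fe²⁺: group 8, so d-count = 8 − 2 = 6.
Configuration: t₂g⁶ eg⁰.
CFSE(orbital) = 6×(-0.4Δ_oct) + 0×(0.6Δ_oct) = -2.4Δ_oct; with Δ_oct = 332 kJ/mol that is -797 kJ/mol.
Relative to high-spin t₂g⁴ eg² (1 paired), the low-spin configuration has 2 additional pairs, contributing +2 × 210 = +420 kJ/mol.
Net CFSE = -797 + 420 = -377 kJ/mol.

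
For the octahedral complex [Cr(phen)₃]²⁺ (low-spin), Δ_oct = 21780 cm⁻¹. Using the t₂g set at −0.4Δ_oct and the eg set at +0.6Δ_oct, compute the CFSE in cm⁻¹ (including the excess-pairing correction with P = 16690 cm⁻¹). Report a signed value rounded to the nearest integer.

-18158

phen is neutral, so the +2 overall charge sits on Cr: oxidation state +2.
Cr²⁺: group 6, so d-count = 6 − 2 = 4.
The d⁴ electrons fill as t₂g⁴ eg⁰.
CFSE(orbital) = 4×(-0.4Δ_oct) + 0×(0.6Δ_oct) = -1.6Δ_oct; with Δ_oct = 21780 cm⁻¹ that is -34848 cm⁻¹.
Relative to high-spin t₂g³ eg¹ (0 paired), the low-spin configuration has 1 additional pair, contributing +1 × 16690 = +16690 cm⁻¹.
Net CFSE = -34848 + 16690 = -18158 cm⁻¹.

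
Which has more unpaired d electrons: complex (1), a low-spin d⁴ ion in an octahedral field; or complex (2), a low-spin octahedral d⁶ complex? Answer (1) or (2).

(1)

(1): t2g^4 e_g^0 → 2 unpaired.
(2): t₂g⁶ eg⁰ → 0 unpaired.
So (1) has more unpaired electrons.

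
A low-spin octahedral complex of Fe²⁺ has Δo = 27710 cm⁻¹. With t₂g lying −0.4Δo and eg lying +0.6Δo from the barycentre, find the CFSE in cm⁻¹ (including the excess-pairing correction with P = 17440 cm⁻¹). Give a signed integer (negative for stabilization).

-31624

Fe sits in group 8; removing 2 electrons leaves Fe²⁺ with 8 − 2 = 6 d electrons.
Configuration: t₂g⁶ eg⁰.
The orbital stabilization is -2.4Δo = -2.4 × 27710 = -66504 cm⁻¹.
High-spin d⁶ would be t₂g⁴ eg² with 1 pair; low-spin has 3, so 2 excess pairs cost +2P = +34880 cm⁻¹.
Net CFSE = -66504 + 34880 = -31624 cm⁻¹.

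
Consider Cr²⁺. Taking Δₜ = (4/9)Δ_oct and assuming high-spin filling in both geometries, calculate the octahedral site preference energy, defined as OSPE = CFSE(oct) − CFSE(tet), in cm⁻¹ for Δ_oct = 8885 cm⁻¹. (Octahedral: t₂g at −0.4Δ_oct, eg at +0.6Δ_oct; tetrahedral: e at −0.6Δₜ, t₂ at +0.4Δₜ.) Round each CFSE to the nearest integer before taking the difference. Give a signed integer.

-3751

Group 6 minus oxidation state +2 gives a d⁴ configuration for Cr²⁺.
In an octahedral site d⁴ (HS) is t₂g³ eg¹, giving CFSE(oct) = -0.6Δ_oct = -5331 cm⁻¹.
Tetrahedral: e² t₂², CFSE = 2(−0.6) + 2(+0.4) = -0.4Δₜ = -0.4 × (4/9) × 8885 = -1580 cm⁻¹.
OSPE = -5331 − (-1580) = -3751 cm⁻¹.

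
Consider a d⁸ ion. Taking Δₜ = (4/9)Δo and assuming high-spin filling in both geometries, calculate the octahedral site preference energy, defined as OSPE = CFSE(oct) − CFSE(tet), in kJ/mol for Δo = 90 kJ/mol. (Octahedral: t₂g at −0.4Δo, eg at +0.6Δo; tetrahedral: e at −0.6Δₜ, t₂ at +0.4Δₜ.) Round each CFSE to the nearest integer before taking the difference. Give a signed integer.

-76

In an octahedral site d⁸ (HS) is t2g^6 e_g^2, giving CFSE(oct) = -1.2Δo = -108 kJ/mol.
In a tetrahedral site the filling is e^4 t2^4: CFSE(tet) = -0.8Δₜ = -0.8 × (4/9)(90) = -32 kJ/mol.
OSPE = -108 − (-32) = -76 kJ/mol.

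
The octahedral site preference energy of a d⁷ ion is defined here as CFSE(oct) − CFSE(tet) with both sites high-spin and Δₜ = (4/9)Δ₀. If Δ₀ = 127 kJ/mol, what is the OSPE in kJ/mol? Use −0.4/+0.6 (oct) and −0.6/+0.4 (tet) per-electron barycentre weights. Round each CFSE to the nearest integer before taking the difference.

Octahedral high-spin t₂g⁵ eg²: CFSE = -0.8 × 127 = -102 kJ/mol.
Tetrahedral: e⁴ t₂³, CFSE = 4(−0.6) + 3(+0.4) = -1.2Δₜ = -1.2 × (4/9) × 127 = -68 kJ/mol.
OSPE = -102 − (-68) = -34 kJ/mol.

-34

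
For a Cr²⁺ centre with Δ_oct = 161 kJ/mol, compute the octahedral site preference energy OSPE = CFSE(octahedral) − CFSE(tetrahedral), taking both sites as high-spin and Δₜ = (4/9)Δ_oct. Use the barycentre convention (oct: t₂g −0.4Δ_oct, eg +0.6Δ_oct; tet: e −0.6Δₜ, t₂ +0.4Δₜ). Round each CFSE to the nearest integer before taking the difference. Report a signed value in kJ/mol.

-68

Cr is in group 6, so Cr²⁺ is d⁴ (6 − 2 = 4).
In an octahedral site d⁴ (HS) is t₂g³ eg¹, giving CFSE(oct) = -0.6Δ_oct = -97 kJ/mol.
In a tetrahedral site the filling is e² t₂²: CFSE(tet) = -0.4Δₜ = -0.4 × (4/9)(161) = -29 kJ/mol.
Subtracting, OSPE = -97 − (-29) = -68 kJ/mol.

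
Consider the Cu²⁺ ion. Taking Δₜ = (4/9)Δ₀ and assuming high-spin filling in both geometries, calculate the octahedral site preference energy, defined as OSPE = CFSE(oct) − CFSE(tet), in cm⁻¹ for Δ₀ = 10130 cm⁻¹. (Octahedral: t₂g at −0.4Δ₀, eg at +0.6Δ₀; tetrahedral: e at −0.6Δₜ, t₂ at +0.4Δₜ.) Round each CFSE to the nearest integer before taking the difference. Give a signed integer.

Group 11 minus oxidation state +2 gives a d⁹ configuration for Cu²⁺.
In an octahedral site d⁹ (HS) is t2g^6 e_g^3, giving CFSE(oct) = -0.6Δ₀ = -6078 cm⁻¹.
In a tetrahedral site the filling is e^4 t2^5: CFSE(tet) = -0.4Δₜ = -0.4 × (4/9)(10130) = -1801 cm⁻¹.
OSPE = -6078 − (-1801) = -4277 cm⁻¹.

-4277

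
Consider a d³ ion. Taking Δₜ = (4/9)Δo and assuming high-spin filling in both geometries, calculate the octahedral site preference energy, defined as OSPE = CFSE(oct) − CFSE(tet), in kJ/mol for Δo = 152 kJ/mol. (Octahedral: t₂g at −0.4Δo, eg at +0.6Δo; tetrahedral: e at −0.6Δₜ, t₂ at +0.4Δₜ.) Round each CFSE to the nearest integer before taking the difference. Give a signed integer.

-128

Octahedral (high-spin): t₂g³ eg⁰, CFSE = 3(−0.4) + 0(+0.6) = -1.2Δo = -1.2 × 152 = -182 kJ/mol.
Tetrahedral: e² t₂¹, CFSE = 2(−0.6) + 1(+0.4) = -0.8Δₜ = -0.8 × (4/9) × 152 = -54 kJ/mol.
OSPE = CFSE(oct) − CFSE(tet) = -182 − (-54) = -128 kJ/mol.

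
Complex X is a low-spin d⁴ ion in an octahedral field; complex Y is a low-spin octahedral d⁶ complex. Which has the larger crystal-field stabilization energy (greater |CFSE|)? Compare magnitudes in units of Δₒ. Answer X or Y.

X: t2g^4 e_g^0, CFSE = -1.6Δₒ.
Y: t₂g⁶ eg⁰, CFSE = -2.4Δₒ.
So Y has the larger |CFSE|.

Y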